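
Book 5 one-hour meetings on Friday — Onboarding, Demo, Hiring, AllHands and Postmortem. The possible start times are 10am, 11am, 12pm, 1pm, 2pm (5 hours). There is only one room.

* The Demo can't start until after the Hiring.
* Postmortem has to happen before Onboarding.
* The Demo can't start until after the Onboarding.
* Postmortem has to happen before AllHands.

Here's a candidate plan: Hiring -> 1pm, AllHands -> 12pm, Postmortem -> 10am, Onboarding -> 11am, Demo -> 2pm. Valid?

Yes

The Demo can't start until after the Hiring — holds.
Postmortem has to happen before AllHands — holds.
Postmortem has to happen before Onboarding — holds.
There is only one room — holds.
The Demo can't start until after the Onboarding — holds.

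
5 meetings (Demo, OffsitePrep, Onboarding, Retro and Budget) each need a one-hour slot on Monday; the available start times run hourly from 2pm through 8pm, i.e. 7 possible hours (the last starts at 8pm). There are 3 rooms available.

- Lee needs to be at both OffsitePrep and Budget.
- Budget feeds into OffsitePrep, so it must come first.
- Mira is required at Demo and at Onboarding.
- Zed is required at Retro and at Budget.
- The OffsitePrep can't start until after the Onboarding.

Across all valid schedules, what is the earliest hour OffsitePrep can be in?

Precedence pushes OffsitePrep to at least 3pm.
OffsitePrep at 3pm is achievable: Onboarding=2pm, Retro=3pm, Demo=3pm, OffsitePrep=3pm, Budget=2pm.

3pm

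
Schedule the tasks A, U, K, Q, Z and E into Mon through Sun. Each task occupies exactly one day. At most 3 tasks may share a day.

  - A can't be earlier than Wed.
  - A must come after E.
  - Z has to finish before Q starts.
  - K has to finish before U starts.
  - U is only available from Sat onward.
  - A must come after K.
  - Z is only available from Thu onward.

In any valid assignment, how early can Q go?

Fri

Precedence pushes Q to at least Fri.
Q at Fri is achievable: E -> Mon, K -> Mon, Z -> Thu, A -> Wed, U -> Sat, Q -> Fri.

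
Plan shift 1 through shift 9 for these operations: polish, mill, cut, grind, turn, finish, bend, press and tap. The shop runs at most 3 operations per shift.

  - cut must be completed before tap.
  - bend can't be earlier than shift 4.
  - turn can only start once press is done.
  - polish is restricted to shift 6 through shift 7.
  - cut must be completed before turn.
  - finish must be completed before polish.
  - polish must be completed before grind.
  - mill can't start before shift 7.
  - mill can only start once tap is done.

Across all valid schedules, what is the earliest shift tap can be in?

shift 2

Precedence pushes tap to at least shift 2; downstream work caps tap at shift 8.
tap at shift 2 is achievable: polish in shift 6, grind in shift 7, tap in shift 2, mill in shift 7, bend in shift 4, turn in shift 2, cut in shift 1, press in shift 1, finish in shift 1.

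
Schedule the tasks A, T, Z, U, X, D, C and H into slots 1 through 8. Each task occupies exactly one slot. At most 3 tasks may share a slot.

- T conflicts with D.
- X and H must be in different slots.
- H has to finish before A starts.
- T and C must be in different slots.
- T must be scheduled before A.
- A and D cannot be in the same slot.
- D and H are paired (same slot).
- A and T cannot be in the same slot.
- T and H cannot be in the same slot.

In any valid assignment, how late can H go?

Downstream work caps H at 7.
H at 7 is achievable: X=2; H=7; U=1; C=2; D=7; T=1; Z=1; A=8.

7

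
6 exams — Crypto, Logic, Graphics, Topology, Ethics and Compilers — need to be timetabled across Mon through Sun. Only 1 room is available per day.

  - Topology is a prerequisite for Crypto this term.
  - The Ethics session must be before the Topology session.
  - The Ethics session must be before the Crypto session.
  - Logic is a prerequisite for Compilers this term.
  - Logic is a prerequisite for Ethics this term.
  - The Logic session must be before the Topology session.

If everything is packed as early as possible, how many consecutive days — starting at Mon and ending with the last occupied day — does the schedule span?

6 days

The precedence chain requires at least 4 distinct days.
With at most 1 per day and 6 exams, at least 6 days are needed.
6 works (last occupied day: Sat): for example Ethics=Tue; Crypto=Thu; Topology=Wed; Graphics=Sat; Compilers=Fri; Logic=Mon.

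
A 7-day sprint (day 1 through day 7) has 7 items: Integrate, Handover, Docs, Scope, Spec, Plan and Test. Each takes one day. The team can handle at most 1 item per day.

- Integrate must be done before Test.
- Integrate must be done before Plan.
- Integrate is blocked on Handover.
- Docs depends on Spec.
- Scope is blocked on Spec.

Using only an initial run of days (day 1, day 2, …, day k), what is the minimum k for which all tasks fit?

7 days

The precedence chain requires at least 3 distinct days.
With at most 1 per day and 7 tasks, at least 7 days are needed.
7 works (last occupied day: day 7): for example Integrate -> day 2; Test -> day 7; Plan -> day 6; Handover -> day 1; Docs -> day 4; Spec -> day 3; Scope -> day 5.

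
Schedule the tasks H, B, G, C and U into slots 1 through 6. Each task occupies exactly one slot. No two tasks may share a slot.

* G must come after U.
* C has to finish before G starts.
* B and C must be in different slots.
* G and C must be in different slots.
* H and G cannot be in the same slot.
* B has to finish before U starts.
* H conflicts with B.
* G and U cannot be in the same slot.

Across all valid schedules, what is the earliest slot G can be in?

4

Precedence pushes G to at least 3.
G at 4 is achievable: G in 4, C in 3, H in 5, U in 2, B in 1.
Nothing earlier works — the conflict and capacity constraints rule out every slot before 4.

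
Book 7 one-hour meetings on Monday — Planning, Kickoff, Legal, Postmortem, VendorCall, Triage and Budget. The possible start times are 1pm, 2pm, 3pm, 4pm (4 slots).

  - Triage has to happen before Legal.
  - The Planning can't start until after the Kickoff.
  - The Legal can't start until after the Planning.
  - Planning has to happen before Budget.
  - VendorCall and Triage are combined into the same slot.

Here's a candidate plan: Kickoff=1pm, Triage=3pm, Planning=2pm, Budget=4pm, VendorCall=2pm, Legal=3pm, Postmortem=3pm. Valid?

Triage has to happen before Legal — violated.
The Legal can't start until after the Planning — holds.
Planning has to happen before Budget — holds.
VendorCall and Triage are combined into the same slot — violated.
The Planning can't start until after the Kickoff — holds.

Invalid. VendorCall and Triage are combined into the same slot.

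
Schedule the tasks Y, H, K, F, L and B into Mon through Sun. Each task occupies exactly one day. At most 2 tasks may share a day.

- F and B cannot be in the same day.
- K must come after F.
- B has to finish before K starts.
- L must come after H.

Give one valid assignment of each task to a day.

F -> Mon; K -> Wed; H -> Mon; B -> Tue; L -> Tue; Y -> Wed

Checking: B(Tue) before K(Wed); F(Mon) before K(Wed); H(Mon) before L(Tue); F(Mon) != B(Tue); max 2 per day (cap 2).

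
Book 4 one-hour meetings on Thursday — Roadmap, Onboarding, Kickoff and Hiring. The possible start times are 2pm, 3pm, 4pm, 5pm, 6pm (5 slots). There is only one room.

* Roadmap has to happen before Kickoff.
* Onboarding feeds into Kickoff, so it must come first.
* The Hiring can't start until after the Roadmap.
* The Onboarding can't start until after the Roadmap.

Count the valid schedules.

15

Splitting on Roadmap: it can be 2pm (12), 3pm (3). Listing each branch's schedules as (Onboarding, Kickoff, Hiring):
Roadmap=2pm: (3pm,4pm,5pm) (3pm,4pm,6pm) (3pm,5pm,4pm) (3pm,5pm,6pm) (3pm,6pm,4pm) (3pm,6pm,5pm) (4pm,5pm,3pm) (4pm,5pm,6pm) (4pm,6pm,3pm) (4pm,6pm,5pm) (5pm,6pm,3pm) (5pm,6pm,4pm) — 12.
Roadmap=3pm: (4pm,5pm,6pm) (4pm,6pm,5pm) (5pm,6pm,4pm) — 3.
Summing: 12 + 3 = 15.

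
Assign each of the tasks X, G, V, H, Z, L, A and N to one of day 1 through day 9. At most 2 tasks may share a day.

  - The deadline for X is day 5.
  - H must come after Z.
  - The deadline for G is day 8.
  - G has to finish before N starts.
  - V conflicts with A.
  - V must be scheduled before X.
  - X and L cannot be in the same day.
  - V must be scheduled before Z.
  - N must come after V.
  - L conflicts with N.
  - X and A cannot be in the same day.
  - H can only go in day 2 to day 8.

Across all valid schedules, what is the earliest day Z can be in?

Precedence pushes Z to at least day 2; downstream work caps Z at day 7.
Z at day 2 is achievable: Z in day 2; L in day 4; G in day 1; V in day 1; N in day 3; X in day 2; A in day 4; H in day 3.

day 2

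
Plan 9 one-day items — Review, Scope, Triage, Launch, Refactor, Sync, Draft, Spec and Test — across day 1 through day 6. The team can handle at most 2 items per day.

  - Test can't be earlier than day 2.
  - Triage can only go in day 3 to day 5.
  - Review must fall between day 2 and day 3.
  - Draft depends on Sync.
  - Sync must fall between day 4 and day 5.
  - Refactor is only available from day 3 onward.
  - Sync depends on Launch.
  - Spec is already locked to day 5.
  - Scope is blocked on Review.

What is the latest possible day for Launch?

day 4

Downstream work caps Launch at day 4.
Launch at day 4 is achievable: Scope in day 4, Triage in day 3, Spec in day 5, Sync in day 5, Refactor in day 3, Review in day 2, Test in day 2, Draft in day 6, Launch in day 4.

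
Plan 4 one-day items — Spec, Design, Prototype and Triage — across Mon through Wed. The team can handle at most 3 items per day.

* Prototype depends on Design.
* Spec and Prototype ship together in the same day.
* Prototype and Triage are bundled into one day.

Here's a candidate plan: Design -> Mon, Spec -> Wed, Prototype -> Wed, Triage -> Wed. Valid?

Prototype depends on Design — holds.
Spec and Prototype ship together in the same day — holds.
Prototype and Triage are bundled into one day — holds.
The team can handle at most 3 items per day — holds.

Yes, all constraints hold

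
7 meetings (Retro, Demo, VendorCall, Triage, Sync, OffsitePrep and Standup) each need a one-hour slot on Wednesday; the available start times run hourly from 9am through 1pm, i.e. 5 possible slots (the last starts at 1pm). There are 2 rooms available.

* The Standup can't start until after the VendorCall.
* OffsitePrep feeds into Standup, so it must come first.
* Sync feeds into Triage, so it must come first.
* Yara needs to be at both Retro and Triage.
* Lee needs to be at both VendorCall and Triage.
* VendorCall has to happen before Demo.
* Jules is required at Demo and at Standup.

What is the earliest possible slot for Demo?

10am

Precedence pushes Demo to at least 10am.
Demo at 10am is achievable: Standup in 11am, Sync in 9am, Retro in 12pm, Demo in 10am, VendorCall in 9am, OffsitePrep in 10am, Triage in 11am.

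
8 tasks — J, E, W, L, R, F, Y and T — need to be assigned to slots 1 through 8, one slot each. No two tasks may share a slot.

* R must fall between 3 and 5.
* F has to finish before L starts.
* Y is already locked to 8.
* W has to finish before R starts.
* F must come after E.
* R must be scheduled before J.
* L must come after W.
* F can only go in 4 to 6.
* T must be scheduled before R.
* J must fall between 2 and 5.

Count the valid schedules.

Splitting on J: it can be 4 (2), 5 (8). Listing each branch's schedules as (E, W, L, R, F, Y, T):
J=4: (5,1,7,3,6,8,2) (5,2,7,3,6,8,1) — 2.
J=5: (1,2,7,4,6,8,3) (1,3,7,4,6,8,2) (2,1,7,4,6,8,3) (2,3,7,4,6,8,1) (3,1,7,4,6,8,2) (3,2,7,4,6,8,1) (4,1,7,3,6,8,2) (4,2,7,3,6,8,1) — 8.
Summing: 2 + 8 = 10.

10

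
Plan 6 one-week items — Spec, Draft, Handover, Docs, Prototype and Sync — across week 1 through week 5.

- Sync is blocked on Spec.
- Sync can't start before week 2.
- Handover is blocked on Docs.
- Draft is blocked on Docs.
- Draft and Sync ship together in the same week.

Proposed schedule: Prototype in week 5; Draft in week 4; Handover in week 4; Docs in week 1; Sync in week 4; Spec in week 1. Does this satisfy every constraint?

Draft is blocked on Docs — holds.
Sync can't start before week 2 — holds.
Draft and Sync ship together in the same week — holds.
Sync is blocked on Spec — holds.
Handover is blocked on Docs — holds.

Yes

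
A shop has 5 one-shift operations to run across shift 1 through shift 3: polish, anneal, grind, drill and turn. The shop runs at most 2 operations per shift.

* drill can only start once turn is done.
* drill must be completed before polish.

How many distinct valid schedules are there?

6

Splitting on anneal: it can be shift 1 (2), shift 2 (2), shift 3 (2). Listing each branch's schedules as (polish, grind, drill, turn) by shift number:
anneal=shift 1: (3,2,2,1) (3,3,2,1) — 2.
anneal=shift 2: (3,1,2,1) (3,3,2,1) — 2.
anneal=shift 3: (3,1,2,1) (3,2,2,1) — 2.
Summing: 2 + 2 + 2 = 6.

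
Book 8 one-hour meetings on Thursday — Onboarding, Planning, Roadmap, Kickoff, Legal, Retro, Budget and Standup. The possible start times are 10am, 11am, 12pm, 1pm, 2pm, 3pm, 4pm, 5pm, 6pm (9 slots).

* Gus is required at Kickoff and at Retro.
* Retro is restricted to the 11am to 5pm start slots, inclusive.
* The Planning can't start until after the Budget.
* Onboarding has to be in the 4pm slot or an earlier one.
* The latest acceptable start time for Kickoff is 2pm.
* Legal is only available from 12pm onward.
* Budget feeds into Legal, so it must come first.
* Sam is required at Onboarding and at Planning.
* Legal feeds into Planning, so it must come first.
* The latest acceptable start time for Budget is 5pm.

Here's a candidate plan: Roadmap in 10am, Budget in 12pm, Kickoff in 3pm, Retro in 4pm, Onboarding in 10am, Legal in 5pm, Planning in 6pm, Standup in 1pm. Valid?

No. The latest acceptable start time for Kickoff is 2pm is not satisfied.

Sam is required at Onboarding and at Planning — holds.
Onboarding has to be in the 4pm slot or an earlier one — holds.
The latest acceptable start time for Budget is 5pm — holds.
The latest acceptable start time for Kickoff is 2pm — violated.
Legal is only available from 12pm onward — holds.
Retro is restricted to the 11am to 5pm start slots, inclusive — holds.
The Planning can't start until after the Budget — holds.
Legal feeds into Planning, so it must come first — holds.
Gus is required at Kickoff and at Retro — holds.
Budget feeds into Legal, so it must come first — holds.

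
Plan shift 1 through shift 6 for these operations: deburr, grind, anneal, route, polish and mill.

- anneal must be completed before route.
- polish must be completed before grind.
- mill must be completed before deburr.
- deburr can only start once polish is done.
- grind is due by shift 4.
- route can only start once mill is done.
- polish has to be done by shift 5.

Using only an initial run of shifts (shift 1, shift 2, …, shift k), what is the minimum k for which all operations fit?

The precedence chain requires at least 2 distinct shifts.
2 works (last occupied shift: shift 2): for example grind -> shift 2; polish -> shift 1; anneal -> shift 1; mill -> shift 1; deburr -> shift 2; route -> shift 2.

2 shifts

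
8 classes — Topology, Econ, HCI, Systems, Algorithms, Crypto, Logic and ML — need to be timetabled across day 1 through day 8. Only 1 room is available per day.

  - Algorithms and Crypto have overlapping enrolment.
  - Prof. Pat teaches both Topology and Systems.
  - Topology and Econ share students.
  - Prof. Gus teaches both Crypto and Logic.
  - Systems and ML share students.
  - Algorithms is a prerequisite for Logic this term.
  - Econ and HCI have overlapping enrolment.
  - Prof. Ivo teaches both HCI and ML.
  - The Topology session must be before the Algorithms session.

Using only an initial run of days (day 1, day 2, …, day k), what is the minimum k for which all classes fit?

8

The precedence chain requires at least 3 distinct days.
With at most 1 per day and 8 classes, at least 8 days are needed.
8 works (last occupied day: day 8): for example Crypto in day 7; Algorithms in day 2; Systems in day 6; Logic in day 3; HCI in day 5; ML in day 8; Topology in day 1; Econ in day 4.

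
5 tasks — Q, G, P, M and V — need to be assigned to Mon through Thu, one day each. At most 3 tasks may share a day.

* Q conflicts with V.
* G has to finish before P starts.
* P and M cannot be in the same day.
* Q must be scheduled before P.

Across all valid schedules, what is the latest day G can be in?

Downstream work caps G at Wed.
G at Wed is achievable: Q in Mon, V in Tue, M in Mon, P in Thu, G in Wed.

Wed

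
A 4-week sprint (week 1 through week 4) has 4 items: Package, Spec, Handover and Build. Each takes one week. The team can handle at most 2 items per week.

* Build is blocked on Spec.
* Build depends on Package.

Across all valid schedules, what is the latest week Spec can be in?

week 3

Downstream work caps Spec at week 3.
Spec at week 3 is achievable: Package in week 1; Spec in week 3; Build in week 4; Handover in week 1.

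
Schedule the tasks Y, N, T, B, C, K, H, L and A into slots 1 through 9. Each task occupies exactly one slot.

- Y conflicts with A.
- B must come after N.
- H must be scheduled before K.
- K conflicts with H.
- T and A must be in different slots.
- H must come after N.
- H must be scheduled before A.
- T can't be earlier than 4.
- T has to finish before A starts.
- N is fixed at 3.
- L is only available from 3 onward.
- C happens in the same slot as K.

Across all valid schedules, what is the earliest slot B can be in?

4

Precedence pushes B to at least 4.
B at 4 is achievable: L -> 3; A -> 5; B -> 4; N -> 3; C -> 5; K -> 5; Y -> 1; T -> 4; H -> 4.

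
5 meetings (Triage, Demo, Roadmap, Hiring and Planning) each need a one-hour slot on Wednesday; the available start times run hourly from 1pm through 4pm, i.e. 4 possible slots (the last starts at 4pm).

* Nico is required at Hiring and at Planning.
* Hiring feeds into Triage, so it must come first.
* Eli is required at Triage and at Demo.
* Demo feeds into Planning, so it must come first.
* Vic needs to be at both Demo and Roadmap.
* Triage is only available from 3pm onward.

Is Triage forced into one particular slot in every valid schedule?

No

Triage can be 3pm (e.g. Roadmap in 2pm; Triage in 3pm; Hiring in 1pm; Demo in 1pm; Planning in 2pm) or 4pm (e.g. Planning in 2pm, Demo in 1pm, Hiring in 1pm, Roadmap in 2pm, Triage in 4pm).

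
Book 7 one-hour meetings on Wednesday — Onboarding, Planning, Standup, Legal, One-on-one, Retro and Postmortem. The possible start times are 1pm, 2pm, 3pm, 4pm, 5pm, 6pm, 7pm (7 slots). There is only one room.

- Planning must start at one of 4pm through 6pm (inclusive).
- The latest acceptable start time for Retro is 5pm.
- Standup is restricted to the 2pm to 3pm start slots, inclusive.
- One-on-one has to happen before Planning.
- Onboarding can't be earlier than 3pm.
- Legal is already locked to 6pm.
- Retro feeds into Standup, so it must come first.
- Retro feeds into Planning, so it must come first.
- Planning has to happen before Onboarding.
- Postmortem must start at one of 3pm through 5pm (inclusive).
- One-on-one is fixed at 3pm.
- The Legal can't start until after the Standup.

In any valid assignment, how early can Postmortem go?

4pm

Postmortem is available from 3pm; Postmortem's own window allows nothing later than 5pm.
Postmortem at 4pm is achievable: One-on-one in 3pm, Postmortem in 4pm, Standup in 2pm, Planning in 5pm, Retro in 1pm, Legal in 6pm, Onboarding in 7pm.
Nothing earlier works — the capacity limit rule out every slot before 4pm.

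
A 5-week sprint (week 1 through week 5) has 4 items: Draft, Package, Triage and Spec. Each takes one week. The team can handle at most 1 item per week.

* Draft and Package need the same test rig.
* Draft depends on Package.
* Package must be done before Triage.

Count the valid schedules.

Splitting on Draft: it can be week 2 (6), week 3 (10), week 4 (12), week 5 (12). Listing each branch's schedules as (Package, Triage, Spec) by week number:
Draft=week 2: (1,3,4) (1,3,5) (1,4,3) (1,4,5) (1,5,3) (1,5,4) — 6.
Draft=week 3: (1,2,4) (1,2,5) (1,4,2) (1,4,5) (1,5,2) (1,5,4) (2,4,1) (2,4,5) (2,5,1) (2,5,4) — 10.
Draft=week 4: (1,2,3) (1,2,5) (1,3,2) (1,3,5) (1,5,2) (1,5,3) (2,3,1) (2,3,5) (2,5,1) (2,5,3) (3,5,1) (3,5,2) — 12.
Draft=week 5: (1,2,3) (1,2,4) (1,3,2) (1,3,4) (1,4,2) (1,4,3) (2,3,1) (2,3,4) (2,4,1) (2,4,3) (3,4,1) (3,4,2) — 12.
Summing: 6 + 10 + 12 + 12 = 40.

40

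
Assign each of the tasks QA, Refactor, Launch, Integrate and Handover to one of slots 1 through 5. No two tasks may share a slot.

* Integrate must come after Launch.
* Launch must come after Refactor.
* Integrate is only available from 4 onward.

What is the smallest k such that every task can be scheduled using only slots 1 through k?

5

The precedence chain requires at least 3 distinct slots.
With at most 1 per slot and 5 tasks, at least 5 slots are needed.
Integrate can't be placed before 4, so the schedule must run through at least slot 4.
5 works (last occupied slot: 5): for example Refactor in 1; QA in 3; Handover in 5; Integrate in 4; Launch in 2.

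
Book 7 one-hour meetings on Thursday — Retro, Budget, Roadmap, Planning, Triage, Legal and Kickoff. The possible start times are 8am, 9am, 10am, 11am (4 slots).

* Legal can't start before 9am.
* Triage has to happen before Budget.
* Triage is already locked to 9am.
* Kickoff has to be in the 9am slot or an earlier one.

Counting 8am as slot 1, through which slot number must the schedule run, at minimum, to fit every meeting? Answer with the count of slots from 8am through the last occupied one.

The precedence chain requires at least 2 distinct slots.
Propagating the time windows through the other constraints, Budget can't land before 10am — that is slot 3 counting from 8am — so the schedule must run through at least 3 slots.
3 works (last occupied slot: 10am): for example Legal in 9am; Retro in 8am; Kickoff in 8am; Triage in 9am; Planning in 8am; Roadmap in 8am; Budget in 10am.

3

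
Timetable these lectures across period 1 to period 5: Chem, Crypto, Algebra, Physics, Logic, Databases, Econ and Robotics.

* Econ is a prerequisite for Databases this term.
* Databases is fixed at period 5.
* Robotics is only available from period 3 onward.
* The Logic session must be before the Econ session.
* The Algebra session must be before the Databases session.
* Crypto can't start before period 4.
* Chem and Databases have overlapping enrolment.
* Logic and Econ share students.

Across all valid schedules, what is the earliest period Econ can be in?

period 2

Precedence pushes Econ to at least period 2; downstream work caps Econ at period 4.
Econ at period 2 is achievable: Physics -> period 1; Econ -> period 2; Crypto -> period 4; Databases -> period 5; Algebra -> period 1; Chem -> period 1; Logic -> period 1; Robotics -> period 3.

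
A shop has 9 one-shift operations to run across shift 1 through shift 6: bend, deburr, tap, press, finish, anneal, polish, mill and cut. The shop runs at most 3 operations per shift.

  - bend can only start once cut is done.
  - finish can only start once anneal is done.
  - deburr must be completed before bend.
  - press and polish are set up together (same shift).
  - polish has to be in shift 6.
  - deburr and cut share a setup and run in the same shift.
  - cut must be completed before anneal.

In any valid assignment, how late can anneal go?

shift 5

Precedence pushes anneal to at least shift 2; downstream work caps anneal at shift 5.
anneal at shift 5 is achievable: anneal in shift 5; polish in shift 6; mill in shift 2; press in shift 6; bend in shift 2; cut in shift 1; deburr in shift 1; finish in shift 6; tap in shift 1.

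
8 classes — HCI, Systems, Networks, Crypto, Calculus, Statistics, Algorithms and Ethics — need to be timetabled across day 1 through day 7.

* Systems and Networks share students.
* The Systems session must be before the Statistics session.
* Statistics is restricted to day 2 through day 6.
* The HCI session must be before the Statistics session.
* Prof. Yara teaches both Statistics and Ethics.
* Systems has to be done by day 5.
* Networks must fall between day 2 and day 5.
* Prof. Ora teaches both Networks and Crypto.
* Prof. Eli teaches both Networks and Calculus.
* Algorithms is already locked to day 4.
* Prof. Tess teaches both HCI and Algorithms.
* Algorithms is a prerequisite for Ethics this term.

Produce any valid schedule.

Algorithms=day 4, HCI=day 1, Ethics=day 5, Crypto=day 1, Calculus=day 1, Systems=day 1, Statistics=day 2, Networks=day 2

Checking: Algorithms(day 4) before Ethics(day 5); Systems(day 1) before Statistics(day 2); HCI(day 1) before Statistics(day 2); HCI(day 1) != Algorithms(day 4); Systems(day 1) != Networks(day 2); Networks(day 2) != Calculus(day 1); Networks(day 2) != Crypto(day 1); Statistics(day 2) != Ethics(day 5); Algorithms=day 4 in [day 4,day 4]; Networks=day 2 in [day 2,day 5]; Statistics=day 2 in [day 2,day 6]; Systems=day 1 in [day 1,day 5].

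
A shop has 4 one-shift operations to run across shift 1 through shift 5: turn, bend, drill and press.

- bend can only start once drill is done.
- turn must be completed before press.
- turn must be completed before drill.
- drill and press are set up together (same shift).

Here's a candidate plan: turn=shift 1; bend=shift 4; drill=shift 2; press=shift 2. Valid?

Valid

bend can only start once drill is done — holds.
turn must be completed before press — holds.
turn must be completed before drill — holds.
drill and press are set up together (same shift) — holds.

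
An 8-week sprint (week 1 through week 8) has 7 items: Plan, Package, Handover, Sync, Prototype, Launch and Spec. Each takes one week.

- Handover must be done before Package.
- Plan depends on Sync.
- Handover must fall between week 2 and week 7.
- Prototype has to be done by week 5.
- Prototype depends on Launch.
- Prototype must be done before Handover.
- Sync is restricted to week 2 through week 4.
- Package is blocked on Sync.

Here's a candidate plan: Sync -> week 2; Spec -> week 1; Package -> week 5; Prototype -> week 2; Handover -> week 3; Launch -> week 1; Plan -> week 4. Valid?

Handover must fall between week 2 and week 7 — holds.
Sync is restricted to week 2 through week 4 — holds.
Plan depends on Sync — holds.
Handover must be done before Package — holds.
Package is blocked on Sync — holds.
Prototype depends on Launch — holds.
Prototype must be done before Handover — holds.
Prototype has to be done by week 5 — holds.

Valid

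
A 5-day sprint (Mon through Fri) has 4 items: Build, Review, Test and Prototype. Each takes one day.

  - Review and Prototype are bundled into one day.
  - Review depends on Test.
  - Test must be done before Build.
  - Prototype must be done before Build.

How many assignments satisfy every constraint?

10

Splitting on Build: it can be Wed (1), Thu (3), Fri (6). Listing each branch's schedules as (Review, Test, Prototype):
Build=Wed: (Tue,Mon,Tue) — 1.
Build=Thu: (Tue,Mon,Tue) (Wed,Mon,Wed) (Wed,Tue,Wed) — 3.
Build=Fri: (Tue,Mon,Tue) (Wed,Mon,Wed) (Wed,Tue,Wed) (Thu,Mon,Thu) (Thu,Tue,Thu) (Thu,Wed,Thu) — 6.
Summing: 1 + 3 + 6 = 10.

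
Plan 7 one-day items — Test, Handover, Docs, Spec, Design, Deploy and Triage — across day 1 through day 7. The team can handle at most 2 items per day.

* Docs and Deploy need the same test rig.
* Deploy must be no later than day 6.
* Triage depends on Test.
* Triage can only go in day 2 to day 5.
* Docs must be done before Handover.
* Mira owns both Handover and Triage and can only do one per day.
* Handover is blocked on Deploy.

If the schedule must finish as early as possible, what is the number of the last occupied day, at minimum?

The precedence chain requires at least 2 distinct days.
With at most 2 per day and 7 work items, at least 4 days are needed.
4 works (last occupied day: day 4): for example Design=day 4, Spec=day 3, Deploy=day 2, Test=day 1, Handover=day 3, Triage=day 2, Docs=day 1.

day 4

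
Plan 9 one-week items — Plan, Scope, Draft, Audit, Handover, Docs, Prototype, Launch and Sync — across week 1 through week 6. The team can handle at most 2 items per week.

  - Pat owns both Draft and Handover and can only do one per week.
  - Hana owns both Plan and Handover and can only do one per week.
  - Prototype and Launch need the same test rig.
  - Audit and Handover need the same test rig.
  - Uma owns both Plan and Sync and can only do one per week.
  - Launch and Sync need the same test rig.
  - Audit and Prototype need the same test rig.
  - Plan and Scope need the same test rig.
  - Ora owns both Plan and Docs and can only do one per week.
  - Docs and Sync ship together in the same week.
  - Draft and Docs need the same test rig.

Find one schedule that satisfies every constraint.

Plan in week 1, Docs in week 4, Prototype in week 3, Scope in week 2, Handover in week 3, Launch in week 5, Audit in week 2, Draft in week 1, Sync in week 4

Checking: Draft(week 1) != Handover(week 3); Plan(week 1) != Sync(week 4); Audit(week 2) != Handover(week 3); Plan(week 1) != Docs(week 4); Plan(week 1) != Handover(week 3); Plan(week 1) != Scope(week 2); Audit(week 2) != Prototype(week 3); Launch(week 5) != Sync(week 4); Draft(week 1) != Docs(week 4); Prototype(week 3) != Launch(week 5); Docs = Sync = week 4; max 2 per week (cap 2).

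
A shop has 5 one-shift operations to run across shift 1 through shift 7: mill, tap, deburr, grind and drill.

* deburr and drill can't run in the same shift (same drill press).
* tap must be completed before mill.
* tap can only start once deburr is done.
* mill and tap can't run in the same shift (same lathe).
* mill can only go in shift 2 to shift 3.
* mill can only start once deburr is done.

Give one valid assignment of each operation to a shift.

grind -> shift 1, tap -> shift 2, deburr -> shift 1, drill -> shift 2, mill -> shift 3

Checking: deburr(shift 1) before tap(shift 2); tap(shift 2) before mill(shift 3); deburr(shift 1) before mill(shift 3); deburr(shift 1) != drill(shift 2); mill(shift 3) != tap(shift 2); mill=shift 3 in [shift 2,shift 3].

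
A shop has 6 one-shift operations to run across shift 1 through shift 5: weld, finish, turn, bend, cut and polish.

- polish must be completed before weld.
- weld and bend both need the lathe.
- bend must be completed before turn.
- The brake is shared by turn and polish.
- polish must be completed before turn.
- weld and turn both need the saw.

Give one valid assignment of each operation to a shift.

weld=shift 3; polish=shift 1; turn=shift 2; cut=shift 1; bend=shift 1; finish=shift 1

Checking: polish(shift 1) before weld(shift 3); bend(shift 1) before turn(shift 2); polish(shift 1) before turn(shift 2); weld(shift 3) != turn(shift 2); weld(shift 3) != bend(shift 1); turn(shift 2) != polish(shift 1).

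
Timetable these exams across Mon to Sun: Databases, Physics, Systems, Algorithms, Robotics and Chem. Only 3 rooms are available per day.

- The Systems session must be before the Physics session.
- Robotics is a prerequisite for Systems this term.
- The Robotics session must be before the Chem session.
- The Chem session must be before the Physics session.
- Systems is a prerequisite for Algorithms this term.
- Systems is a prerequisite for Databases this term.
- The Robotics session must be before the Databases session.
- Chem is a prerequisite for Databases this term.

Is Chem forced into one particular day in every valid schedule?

Chem can be Tue (e.g. Databases -> Wed, Chem -> Tue, Systems -> Tue, Physics -> Wed, Algorithms -> Wed, Robotics -> Mon) or Wed (e.g. Robotics -> Mon, Systems -> Tue, Algorithms -> Wed, Chem -> Wed, Databases -> Thu, Physics -> Thu).

No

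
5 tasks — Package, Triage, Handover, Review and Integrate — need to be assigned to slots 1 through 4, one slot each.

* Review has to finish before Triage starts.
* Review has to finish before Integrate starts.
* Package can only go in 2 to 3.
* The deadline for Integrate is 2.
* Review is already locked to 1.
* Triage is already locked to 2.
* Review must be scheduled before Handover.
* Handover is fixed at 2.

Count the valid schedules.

Enumerating: Package in 2, Triage in 2, Review in 1, Integrate in 2, Handover in 2 | Handover=2; Package=3; Triage=2; Integrate=2; Review=1.

2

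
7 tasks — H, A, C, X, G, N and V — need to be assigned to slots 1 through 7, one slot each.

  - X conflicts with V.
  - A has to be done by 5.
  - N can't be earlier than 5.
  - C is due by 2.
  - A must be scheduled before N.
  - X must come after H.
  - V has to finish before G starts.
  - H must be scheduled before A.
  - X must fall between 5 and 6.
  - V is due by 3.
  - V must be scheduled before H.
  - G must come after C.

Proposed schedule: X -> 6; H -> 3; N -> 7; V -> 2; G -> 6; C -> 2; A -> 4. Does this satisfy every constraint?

Yes, all constraints hold

V is due by 3 — holds.
X must fall between 5 and 6 — holds.
V must be scheduled before H — holds.
A has to be done by 5 — holds.
X must come after H — holds.
H must be scheduled before A — holds.
N can't be earlier than 5 — holds.
C is due by 2 — holds.
G must come after C — holds.
X conflicts with V — holds.
A must be scheduled before N — holds.
V has to finish before G starts — holds.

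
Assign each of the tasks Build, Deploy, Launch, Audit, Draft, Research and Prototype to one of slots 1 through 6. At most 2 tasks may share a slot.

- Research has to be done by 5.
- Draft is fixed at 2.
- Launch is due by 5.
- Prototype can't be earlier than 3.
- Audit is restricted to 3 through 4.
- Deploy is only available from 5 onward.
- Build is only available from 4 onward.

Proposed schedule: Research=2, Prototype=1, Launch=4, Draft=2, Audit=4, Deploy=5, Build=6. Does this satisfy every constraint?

Draft is fixed at 2 — holds.
Research has to be done by 5 — holds.
Prototype can't be earlier than 3 — violated.
Deploy is only available from 5 onward — holds.
Launch is due by 5 — holds.
Build is only available from 4 onward — holds.
Audit is restricted to 3 through 4 — holds.
At most 2 tasks may share a slot — holds.

No — it violates: Prototype can't be earlier than 3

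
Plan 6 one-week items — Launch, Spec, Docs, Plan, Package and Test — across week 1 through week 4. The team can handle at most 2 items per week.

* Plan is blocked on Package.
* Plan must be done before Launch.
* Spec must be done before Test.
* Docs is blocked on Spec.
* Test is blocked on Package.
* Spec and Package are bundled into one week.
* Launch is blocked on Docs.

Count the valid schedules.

Splitting on Launch: it can be week 3 (2), week 4 (11). Listing each branch's schedules as (Spec, Docs, Plan, Package, Test) by week number:
Launch=week 3: (1,2,2,1,3) (1,2,2,1,4) — 2.
Launch=week 4: (1,2,2,1,3) (1,2,2,1,4) (1,2,3,1,2) (1,2,3,1,3) (1,2,3,1,4) (1,3,2,1,2) (1,3,2,1,3) (1,3,2,1,4) (1,3,3,1,2) (1,3,3,1,4) (2,3,3,2,4) — 11.
Summing: 2 + 11 = 13.

13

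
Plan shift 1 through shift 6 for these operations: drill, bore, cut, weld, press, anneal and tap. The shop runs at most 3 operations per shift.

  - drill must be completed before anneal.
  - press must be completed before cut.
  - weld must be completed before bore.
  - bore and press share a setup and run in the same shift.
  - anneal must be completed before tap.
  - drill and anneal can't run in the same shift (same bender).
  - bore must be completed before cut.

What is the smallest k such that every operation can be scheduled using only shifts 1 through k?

The precedence chain requires at least 3 distinct shifts.
With at most 3 per shift and 7 operations, at least 3 shifts are needed.
3 works (last occupied shift: shift 3): for example tap=shift 3, anneal=shift 2, press=shift 2, weld=shift 1, drill=shift 1, cut=shift 3, bore=shift 2.

3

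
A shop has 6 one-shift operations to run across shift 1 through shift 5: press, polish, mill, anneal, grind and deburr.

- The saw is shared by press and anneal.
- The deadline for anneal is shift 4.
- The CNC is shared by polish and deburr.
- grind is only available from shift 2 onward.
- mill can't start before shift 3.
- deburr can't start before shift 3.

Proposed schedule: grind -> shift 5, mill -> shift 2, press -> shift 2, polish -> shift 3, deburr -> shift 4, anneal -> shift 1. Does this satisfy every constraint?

mill can't start before shift 3 — violated.
The saw is shared by press and anneal — holds.
The CNC is shared by polish and deburr — holds.
deburr can't start before shift 3 — holds.
The deadline for anneal is shift 4 — holds.
grind is only available from shift 2 onward — holds.

No. mill can't start before shift 3 is not satisfied.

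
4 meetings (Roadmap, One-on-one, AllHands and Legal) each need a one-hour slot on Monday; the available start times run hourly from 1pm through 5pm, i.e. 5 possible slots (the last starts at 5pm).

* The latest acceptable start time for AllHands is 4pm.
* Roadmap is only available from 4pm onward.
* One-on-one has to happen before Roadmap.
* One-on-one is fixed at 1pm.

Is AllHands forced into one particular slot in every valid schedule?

AllHands can be 1pm (e.g. AllHands=1pm, Legal=1pm, One-on-one=1pm, Roadmap=4pm) or 2pm (e.g. Legal=1pm, One-on-one=1pm, Roadmap=4pm, AllHands=2pm).

No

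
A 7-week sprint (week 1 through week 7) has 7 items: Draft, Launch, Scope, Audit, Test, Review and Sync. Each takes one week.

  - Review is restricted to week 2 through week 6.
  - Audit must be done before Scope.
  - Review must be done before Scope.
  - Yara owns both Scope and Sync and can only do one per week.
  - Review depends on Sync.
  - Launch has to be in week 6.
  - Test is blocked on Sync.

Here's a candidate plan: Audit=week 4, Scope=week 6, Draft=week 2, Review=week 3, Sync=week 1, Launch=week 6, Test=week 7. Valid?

Review depends on Sync — holds.
Launch has to be in week 6 — holds.
Review must be done before Scope — holds.
Test is blocked on Sync — holds.
Review is restricted to week 2 through week 6 — holds.
Yara owns both Scope and Sync and can only do one per week — holds.
Audit must be done before Scope — holds.

Valid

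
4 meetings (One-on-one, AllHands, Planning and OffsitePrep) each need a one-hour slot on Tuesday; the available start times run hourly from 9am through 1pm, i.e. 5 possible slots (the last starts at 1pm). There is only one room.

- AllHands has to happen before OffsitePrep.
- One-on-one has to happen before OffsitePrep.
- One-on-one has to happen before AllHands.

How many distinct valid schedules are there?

Splitting on One-on-one: it can be 9am (12), 10am (6), 11am (2). Listing each branch's schedules as (AllHands, Planning, OffsitePrep):
One-on-one=9am: (10am,11am,12pm) (10am,11am,1pm) (10am,12pm,11am) (10am,12pm,1pm) (10am,1pm,11am) (10am,1pm,12pm) (11am,10am,12pm) (11am,10am,1pm) (11am,12pm,1pm) (11am,1pm,12pm) (12pm,10am,1pm) (12pm,11am,1pm) — 12.
One-on-one=10am: (11am,9am,12pm) (11am,9am,1pm) (11am,12pm,1pm) (11am,1pm,12pm) (12pm,9am,1pm) (12pm,11am,1pm) — 6.
One-on-one=11am: (12pm,9am,1pm) (12pm,10am,1pm) — 2.
Summing: 12 + 6 + 2 = 20.

20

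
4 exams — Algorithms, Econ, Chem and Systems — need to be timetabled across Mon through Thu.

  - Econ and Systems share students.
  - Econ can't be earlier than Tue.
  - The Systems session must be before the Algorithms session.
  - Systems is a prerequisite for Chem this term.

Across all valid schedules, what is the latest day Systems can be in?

Wed

Downstream work caps Systems at Wed.
Systems at Wed is achievable: Chem=Thu; Econ=Tue; Algorithms=Thu; Systems=Wed.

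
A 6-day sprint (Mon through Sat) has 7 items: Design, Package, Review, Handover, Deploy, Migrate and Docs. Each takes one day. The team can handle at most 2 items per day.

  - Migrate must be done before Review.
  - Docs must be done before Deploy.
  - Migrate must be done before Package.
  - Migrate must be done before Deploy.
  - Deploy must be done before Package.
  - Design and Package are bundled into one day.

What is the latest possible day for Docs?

Thu

Downstream work caps Docs at Thu.
Docs at Thu is achievable: Docs -> Thu; Package -> Sat; Design -> Sat; Deploy -> Fri; Handover -> Mon; Review -> Tue; Migrate -> Mon.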